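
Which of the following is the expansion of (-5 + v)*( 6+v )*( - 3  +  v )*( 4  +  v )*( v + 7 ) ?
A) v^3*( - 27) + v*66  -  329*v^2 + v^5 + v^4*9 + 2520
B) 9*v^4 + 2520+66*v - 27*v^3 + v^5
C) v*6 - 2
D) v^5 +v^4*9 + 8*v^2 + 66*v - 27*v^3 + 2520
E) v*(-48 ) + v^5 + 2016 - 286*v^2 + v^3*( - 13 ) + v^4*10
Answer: A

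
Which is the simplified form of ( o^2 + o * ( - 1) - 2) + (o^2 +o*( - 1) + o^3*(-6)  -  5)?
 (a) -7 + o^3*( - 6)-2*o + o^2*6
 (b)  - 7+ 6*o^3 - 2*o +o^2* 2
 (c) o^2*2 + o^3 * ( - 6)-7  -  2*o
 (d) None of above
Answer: c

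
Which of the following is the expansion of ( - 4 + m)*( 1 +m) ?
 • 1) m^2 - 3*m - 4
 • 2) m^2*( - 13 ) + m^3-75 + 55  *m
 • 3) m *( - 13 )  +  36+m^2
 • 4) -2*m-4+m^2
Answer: 1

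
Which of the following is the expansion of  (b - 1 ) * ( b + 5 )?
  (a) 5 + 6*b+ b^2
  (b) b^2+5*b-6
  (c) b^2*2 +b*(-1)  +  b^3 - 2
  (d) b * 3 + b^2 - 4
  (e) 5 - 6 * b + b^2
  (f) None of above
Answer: f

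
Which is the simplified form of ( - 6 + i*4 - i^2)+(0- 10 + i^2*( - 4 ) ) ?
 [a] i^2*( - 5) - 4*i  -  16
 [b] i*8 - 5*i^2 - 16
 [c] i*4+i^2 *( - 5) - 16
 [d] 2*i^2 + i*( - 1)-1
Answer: c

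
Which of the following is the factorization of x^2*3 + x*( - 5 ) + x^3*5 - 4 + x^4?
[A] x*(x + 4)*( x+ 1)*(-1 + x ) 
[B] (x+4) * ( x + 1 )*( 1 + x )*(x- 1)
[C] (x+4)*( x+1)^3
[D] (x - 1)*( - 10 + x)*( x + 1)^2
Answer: B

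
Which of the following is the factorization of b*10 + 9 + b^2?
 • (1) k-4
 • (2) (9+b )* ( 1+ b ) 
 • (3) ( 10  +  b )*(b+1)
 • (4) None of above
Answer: 2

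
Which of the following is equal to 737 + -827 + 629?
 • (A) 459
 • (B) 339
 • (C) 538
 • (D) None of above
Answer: D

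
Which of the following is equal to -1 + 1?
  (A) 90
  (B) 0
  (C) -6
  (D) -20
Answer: B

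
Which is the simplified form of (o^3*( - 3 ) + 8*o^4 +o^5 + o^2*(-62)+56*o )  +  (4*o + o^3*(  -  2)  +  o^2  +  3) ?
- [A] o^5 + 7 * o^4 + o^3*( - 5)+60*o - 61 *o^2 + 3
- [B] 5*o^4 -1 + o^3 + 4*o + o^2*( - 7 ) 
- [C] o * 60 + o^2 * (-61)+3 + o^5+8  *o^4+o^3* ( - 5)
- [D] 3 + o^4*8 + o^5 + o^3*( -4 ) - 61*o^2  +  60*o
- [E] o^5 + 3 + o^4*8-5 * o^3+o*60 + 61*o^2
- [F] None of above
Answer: C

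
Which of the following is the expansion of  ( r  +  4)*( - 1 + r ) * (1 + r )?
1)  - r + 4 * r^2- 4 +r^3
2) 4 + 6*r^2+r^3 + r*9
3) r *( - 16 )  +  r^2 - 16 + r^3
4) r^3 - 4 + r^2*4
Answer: 1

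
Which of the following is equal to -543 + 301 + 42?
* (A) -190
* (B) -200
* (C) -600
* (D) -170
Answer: B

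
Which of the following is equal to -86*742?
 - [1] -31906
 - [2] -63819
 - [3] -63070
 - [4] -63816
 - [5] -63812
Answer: 5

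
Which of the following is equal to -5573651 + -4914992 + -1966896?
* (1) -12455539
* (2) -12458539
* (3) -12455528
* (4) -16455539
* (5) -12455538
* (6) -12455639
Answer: 1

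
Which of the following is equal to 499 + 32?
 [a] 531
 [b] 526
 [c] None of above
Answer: a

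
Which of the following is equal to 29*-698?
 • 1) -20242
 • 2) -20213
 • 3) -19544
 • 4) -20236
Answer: 1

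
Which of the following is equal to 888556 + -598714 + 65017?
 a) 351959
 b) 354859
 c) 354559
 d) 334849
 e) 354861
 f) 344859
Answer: b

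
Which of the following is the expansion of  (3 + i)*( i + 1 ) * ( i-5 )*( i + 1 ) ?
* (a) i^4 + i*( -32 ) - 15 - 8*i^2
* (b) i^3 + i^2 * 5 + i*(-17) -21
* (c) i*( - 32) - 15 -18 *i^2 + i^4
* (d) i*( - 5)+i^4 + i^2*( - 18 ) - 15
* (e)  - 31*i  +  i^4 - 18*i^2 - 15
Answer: c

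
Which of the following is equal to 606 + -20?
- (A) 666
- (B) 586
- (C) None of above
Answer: B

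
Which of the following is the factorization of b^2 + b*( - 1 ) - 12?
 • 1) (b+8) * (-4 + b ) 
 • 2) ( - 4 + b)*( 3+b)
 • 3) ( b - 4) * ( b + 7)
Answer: 2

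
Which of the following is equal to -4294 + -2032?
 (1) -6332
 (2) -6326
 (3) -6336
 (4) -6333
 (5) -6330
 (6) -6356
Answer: 2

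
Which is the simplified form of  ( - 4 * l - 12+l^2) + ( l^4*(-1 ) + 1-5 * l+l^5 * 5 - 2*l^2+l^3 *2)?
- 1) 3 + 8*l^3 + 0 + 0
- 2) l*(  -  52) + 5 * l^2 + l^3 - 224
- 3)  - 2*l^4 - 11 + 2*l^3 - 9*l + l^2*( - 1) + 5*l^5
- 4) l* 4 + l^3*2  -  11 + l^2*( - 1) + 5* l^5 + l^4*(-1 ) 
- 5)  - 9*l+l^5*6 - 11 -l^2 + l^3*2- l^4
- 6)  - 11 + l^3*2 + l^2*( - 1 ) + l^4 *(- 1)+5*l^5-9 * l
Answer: 6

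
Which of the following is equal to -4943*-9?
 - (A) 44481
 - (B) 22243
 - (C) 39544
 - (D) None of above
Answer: D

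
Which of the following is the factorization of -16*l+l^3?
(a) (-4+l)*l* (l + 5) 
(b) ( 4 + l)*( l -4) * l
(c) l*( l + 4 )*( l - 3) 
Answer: b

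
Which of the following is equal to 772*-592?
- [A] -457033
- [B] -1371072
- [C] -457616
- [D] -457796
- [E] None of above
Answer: E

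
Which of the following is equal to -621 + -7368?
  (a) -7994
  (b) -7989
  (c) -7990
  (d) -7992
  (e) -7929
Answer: b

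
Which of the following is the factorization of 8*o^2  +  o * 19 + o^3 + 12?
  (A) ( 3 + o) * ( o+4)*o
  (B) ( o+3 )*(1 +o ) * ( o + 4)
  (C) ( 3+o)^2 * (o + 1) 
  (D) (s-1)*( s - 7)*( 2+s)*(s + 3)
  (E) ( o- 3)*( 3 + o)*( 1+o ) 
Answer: B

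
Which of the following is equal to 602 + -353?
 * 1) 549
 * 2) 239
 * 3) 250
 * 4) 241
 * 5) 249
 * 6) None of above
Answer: 5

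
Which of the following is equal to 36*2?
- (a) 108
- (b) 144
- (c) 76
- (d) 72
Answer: d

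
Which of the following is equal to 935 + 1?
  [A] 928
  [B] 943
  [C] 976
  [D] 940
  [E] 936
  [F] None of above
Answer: E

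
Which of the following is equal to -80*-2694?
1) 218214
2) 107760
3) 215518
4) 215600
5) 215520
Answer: 5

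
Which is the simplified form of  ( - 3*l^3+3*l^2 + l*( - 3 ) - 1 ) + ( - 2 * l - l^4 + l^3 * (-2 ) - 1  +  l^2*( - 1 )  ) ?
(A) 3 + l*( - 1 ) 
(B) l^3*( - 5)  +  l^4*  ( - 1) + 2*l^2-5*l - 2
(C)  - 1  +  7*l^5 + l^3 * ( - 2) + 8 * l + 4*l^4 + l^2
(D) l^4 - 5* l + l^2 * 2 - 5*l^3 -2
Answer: B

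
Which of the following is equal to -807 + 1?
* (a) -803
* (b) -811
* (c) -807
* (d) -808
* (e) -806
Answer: e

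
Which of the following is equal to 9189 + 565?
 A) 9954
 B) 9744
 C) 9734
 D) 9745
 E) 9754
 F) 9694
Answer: E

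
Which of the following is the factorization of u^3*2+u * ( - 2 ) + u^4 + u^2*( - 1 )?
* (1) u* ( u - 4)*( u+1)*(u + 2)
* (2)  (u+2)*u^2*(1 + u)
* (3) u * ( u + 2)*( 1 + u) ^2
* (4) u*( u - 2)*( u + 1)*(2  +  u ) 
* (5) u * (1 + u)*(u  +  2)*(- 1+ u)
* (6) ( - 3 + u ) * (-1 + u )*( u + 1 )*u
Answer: 5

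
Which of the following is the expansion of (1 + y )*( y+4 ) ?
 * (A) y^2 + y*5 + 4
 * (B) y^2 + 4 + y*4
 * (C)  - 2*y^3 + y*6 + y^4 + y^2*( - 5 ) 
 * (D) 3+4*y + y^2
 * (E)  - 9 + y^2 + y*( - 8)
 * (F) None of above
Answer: A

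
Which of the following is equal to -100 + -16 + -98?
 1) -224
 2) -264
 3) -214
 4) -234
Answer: 3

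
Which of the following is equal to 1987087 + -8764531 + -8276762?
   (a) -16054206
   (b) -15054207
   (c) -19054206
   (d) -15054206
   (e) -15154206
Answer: d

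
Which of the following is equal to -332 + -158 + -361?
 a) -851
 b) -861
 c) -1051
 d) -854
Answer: a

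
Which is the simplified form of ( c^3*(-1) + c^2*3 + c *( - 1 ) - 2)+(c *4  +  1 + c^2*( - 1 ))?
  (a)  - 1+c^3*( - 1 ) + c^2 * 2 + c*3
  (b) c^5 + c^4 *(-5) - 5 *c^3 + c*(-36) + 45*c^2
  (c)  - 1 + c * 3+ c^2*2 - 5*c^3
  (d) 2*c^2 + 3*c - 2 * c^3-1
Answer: a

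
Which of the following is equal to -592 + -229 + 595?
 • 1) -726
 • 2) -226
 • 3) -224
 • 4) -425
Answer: 2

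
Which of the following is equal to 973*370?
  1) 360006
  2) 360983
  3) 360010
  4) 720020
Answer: 3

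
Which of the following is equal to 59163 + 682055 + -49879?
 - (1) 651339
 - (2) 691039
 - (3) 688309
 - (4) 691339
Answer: 4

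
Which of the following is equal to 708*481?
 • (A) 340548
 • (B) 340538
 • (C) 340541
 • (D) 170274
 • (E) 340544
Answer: A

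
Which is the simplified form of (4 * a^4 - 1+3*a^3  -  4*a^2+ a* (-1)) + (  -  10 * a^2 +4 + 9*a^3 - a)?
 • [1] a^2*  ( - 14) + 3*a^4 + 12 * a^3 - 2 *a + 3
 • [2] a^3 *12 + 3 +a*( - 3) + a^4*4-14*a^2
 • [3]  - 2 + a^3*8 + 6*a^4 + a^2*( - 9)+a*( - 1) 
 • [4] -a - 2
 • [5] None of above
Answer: 5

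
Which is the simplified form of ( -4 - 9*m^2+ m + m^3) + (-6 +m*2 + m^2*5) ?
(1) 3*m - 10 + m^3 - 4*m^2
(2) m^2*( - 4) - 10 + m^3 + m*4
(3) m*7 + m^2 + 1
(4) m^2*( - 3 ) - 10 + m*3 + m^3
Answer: 1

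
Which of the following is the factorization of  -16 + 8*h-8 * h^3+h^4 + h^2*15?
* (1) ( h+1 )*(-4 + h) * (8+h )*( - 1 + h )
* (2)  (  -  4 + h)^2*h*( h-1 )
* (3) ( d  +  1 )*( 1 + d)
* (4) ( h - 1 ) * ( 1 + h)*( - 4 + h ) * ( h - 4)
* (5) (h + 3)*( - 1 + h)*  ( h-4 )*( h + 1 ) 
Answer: 4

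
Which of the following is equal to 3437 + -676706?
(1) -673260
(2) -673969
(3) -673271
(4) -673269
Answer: 4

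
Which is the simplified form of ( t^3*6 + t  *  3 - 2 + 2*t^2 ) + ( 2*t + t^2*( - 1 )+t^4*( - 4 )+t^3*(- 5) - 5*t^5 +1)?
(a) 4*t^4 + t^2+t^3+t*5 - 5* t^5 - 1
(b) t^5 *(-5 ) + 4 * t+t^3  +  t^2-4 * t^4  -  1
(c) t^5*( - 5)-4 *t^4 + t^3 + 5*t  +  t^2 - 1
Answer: c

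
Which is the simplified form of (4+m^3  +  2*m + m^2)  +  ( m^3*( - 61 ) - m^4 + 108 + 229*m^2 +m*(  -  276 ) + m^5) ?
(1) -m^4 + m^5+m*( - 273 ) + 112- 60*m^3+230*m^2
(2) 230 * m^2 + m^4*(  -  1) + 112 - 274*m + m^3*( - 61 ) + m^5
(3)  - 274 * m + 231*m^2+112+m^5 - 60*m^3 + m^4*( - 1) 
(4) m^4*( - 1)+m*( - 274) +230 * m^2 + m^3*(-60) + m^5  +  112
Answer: 4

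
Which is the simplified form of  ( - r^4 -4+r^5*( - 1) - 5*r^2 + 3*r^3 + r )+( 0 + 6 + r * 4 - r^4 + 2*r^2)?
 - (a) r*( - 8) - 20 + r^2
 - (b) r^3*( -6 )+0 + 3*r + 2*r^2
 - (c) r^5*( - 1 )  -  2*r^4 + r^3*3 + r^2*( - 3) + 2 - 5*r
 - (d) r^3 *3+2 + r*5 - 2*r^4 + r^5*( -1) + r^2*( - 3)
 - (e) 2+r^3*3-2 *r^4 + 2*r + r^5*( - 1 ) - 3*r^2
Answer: d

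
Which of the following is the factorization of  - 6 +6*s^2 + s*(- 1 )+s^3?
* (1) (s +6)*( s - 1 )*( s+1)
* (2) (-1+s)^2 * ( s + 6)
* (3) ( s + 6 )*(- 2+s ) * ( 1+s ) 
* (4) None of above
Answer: 1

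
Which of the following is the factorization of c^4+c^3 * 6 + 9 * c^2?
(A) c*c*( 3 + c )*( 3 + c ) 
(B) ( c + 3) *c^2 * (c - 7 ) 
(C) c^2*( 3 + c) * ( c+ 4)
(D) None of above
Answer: A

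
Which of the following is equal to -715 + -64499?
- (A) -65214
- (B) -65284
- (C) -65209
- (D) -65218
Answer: A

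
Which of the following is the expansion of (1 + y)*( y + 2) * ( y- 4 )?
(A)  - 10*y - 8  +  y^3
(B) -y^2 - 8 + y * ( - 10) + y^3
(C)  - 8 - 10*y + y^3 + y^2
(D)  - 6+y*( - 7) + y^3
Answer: B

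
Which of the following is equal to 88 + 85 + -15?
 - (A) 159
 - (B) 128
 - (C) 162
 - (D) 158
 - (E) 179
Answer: D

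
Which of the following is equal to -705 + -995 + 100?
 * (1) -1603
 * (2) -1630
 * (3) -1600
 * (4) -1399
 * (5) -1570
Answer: 3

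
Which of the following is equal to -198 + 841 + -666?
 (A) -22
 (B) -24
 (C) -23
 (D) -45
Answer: C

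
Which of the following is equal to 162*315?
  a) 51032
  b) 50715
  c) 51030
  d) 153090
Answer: c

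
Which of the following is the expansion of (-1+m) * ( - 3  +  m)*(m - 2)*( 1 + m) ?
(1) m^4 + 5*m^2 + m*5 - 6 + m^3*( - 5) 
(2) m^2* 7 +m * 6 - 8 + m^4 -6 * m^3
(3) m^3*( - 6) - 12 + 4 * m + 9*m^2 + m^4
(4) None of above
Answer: 1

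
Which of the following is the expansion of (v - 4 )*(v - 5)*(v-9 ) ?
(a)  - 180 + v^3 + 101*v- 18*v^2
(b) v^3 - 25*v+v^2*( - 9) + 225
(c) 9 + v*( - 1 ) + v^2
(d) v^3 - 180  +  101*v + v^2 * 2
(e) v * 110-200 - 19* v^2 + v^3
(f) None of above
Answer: a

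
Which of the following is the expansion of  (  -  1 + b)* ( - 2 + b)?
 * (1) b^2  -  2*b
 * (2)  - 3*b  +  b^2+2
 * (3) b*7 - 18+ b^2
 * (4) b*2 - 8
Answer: 2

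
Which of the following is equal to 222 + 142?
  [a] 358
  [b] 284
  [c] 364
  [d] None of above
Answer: c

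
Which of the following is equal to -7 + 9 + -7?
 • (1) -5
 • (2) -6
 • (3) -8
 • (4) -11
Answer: 1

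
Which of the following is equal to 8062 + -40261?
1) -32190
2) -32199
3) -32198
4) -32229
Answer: 2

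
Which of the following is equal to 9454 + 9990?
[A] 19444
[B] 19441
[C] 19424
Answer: A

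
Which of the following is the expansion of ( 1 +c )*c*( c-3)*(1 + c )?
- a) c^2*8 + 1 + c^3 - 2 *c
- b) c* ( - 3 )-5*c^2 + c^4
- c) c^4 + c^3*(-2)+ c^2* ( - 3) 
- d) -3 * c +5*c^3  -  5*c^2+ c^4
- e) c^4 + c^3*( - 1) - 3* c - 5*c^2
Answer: e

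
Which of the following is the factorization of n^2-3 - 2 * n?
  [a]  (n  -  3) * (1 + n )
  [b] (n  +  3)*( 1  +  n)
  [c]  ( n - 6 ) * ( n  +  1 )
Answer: a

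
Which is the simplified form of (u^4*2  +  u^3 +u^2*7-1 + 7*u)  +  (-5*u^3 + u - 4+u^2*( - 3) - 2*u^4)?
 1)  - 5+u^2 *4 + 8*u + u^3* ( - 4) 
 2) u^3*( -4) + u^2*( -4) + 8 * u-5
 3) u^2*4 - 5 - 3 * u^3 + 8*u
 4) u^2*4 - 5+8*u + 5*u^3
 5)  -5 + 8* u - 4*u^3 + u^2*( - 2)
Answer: 1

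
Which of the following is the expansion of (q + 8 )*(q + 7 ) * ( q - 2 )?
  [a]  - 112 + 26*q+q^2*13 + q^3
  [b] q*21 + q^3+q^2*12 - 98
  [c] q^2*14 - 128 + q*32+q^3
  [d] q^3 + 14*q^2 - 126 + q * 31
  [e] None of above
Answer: a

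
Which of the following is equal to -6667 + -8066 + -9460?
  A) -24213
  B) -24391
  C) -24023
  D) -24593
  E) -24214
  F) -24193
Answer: F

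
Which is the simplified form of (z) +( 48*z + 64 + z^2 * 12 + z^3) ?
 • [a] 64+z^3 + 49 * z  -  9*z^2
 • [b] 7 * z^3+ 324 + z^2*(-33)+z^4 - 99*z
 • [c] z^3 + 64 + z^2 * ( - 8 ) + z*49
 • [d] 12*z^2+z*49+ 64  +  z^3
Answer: d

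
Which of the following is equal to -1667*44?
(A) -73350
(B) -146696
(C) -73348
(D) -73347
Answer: C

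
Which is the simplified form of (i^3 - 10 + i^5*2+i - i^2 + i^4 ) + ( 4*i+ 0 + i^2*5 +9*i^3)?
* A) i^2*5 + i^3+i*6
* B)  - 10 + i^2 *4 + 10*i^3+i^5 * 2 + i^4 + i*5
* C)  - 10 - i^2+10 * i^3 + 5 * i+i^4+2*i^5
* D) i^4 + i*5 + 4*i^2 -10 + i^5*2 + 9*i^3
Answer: B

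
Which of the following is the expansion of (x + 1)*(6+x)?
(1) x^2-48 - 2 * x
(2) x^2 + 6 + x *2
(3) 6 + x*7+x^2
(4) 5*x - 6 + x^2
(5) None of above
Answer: 3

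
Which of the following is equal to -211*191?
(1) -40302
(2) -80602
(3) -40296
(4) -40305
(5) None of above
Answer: 5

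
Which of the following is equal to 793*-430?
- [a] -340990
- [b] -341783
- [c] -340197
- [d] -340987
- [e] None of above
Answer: a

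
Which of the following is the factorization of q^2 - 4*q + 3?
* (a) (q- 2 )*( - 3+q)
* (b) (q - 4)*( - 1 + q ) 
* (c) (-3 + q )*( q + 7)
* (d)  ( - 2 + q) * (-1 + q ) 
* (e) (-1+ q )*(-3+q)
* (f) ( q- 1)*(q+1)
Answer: e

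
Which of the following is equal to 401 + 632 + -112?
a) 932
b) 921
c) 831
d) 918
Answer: b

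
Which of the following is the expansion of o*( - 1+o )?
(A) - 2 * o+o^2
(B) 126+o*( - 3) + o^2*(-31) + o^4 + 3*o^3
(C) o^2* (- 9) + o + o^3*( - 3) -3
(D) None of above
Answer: D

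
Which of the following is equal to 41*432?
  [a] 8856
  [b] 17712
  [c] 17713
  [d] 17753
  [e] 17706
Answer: b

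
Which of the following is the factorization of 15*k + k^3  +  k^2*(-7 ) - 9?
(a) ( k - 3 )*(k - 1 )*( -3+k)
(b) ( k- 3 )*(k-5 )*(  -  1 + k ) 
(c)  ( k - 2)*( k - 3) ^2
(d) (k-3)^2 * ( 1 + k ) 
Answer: a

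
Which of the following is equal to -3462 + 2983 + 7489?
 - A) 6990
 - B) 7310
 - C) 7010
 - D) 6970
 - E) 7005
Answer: C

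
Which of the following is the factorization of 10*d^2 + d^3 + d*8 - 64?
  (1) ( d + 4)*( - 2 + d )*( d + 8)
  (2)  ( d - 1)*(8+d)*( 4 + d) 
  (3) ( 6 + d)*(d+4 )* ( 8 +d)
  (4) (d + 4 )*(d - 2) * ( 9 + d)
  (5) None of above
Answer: 1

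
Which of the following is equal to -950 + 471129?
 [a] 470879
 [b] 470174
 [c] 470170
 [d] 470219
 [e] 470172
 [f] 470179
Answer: f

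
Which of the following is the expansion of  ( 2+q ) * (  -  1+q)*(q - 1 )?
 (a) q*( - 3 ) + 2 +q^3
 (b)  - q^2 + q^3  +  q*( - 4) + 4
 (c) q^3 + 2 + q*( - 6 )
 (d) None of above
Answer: a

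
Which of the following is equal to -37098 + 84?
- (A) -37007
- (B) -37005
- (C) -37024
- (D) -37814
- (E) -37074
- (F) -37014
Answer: F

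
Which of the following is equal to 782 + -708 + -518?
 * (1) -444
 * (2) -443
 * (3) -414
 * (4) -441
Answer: 1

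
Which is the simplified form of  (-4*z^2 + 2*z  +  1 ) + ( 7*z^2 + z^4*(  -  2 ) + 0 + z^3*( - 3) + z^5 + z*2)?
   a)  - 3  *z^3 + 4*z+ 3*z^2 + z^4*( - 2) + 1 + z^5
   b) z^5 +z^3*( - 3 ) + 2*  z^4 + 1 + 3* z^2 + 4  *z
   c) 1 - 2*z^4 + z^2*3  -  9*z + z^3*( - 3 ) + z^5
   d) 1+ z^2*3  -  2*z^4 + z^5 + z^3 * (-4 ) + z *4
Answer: a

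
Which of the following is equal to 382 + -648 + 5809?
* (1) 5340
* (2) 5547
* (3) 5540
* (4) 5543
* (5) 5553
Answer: 4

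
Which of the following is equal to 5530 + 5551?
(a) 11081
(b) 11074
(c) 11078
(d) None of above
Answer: a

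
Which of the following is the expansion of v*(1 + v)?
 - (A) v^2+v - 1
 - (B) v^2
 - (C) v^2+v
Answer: C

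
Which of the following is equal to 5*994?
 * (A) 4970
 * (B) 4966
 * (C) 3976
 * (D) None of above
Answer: A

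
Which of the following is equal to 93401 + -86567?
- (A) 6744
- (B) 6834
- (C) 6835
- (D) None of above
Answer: B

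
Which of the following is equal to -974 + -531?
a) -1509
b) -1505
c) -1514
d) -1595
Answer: b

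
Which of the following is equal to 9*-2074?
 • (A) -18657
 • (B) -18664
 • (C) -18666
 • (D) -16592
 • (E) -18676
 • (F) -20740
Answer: C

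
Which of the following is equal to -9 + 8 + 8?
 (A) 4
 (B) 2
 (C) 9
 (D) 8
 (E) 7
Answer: E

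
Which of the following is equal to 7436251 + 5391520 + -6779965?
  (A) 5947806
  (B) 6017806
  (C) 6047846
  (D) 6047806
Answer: D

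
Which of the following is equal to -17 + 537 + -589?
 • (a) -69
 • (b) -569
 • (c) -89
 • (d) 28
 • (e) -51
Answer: a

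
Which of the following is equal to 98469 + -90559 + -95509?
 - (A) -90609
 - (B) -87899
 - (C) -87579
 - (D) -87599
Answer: D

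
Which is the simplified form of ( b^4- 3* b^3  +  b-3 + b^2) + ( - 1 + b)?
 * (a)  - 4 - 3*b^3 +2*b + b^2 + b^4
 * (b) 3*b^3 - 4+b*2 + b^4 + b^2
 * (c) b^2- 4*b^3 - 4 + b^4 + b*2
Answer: a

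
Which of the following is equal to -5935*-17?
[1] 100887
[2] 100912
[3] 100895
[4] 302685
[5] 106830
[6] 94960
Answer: 3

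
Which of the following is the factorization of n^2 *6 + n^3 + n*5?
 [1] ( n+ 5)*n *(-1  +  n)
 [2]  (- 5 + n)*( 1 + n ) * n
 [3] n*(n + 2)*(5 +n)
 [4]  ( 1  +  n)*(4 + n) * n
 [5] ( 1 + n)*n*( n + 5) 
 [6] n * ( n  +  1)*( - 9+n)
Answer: 5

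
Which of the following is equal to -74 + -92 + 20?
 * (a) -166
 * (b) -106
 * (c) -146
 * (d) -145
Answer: c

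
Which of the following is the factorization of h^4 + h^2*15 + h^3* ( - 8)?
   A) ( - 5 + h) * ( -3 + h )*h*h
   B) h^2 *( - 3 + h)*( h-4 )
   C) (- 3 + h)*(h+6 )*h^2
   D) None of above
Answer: A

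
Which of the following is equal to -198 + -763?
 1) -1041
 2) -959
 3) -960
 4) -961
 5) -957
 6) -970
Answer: 4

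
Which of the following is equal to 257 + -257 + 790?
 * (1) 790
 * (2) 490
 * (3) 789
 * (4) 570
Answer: 1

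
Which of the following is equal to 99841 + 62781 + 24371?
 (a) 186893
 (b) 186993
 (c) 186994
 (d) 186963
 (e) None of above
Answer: b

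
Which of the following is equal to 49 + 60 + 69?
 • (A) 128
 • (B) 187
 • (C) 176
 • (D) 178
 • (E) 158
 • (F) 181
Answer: D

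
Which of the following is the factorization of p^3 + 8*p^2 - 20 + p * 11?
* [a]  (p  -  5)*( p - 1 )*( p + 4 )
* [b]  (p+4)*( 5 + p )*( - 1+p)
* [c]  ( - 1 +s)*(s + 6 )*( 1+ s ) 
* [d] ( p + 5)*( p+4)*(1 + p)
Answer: b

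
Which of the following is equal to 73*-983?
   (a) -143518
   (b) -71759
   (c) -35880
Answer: b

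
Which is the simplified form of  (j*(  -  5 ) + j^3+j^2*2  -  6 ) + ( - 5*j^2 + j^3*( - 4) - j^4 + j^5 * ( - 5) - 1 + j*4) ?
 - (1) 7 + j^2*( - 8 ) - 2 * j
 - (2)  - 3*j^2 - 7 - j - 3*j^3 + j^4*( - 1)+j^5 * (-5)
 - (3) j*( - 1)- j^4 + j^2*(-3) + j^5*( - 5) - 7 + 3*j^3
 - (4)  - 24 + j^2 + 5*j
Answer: 2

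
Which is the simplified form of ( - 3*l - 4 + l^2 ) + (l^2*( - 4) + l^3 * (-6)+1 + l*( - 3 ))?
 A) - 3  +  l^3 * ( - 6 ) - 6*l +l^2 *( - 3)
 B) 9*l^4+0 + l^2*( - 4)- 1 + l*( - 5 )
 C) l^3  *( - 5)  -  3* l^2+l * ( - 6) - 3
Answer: A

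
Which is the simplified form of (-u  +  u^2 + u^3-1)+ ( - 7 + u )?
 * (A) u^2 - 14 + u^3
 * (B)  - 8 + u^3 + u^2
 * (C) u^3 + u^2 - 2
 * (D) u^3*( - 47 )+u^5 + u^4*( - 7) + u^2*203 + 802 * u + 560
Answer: B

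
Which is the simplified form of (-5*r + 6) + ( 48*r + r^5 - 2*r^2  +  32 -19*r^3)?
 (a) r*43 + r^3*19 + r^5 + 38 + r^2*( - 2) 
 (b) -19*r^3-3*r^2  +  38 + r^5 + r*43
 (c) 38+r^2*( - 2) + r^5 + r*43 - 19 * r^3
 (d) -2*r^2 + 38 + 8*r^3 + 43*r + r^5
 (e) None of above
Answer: c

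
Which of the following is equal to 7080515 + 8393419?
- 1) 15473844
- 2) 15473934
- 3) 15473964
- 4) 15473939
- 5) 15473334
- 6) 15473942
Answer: 2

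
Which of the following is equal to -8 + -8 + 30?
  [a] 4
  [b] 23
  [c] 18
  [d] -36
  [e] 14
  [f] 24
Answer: e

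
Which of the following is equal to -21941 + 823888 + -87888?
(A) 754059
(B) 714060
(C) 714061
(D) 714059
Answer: D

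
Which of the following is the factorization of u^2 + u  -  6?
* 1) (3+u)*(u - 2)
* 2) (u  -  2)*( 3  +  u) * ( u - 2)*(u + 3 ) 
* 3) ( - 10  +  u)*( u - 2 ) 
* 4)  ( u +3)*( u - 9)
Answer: 1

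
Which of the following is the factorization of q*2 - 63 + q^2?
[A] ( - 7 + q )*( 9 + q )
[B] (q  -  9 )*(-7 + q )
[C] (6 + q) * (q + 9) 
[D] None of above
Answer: A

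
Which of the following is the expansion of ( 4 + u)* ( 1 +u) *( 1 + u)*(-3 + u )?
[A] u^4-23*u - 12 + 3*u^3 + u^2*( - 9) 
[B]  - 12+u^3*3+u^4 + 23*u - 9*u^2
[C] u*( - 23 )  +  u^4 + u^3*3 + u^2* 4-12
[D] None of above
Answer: A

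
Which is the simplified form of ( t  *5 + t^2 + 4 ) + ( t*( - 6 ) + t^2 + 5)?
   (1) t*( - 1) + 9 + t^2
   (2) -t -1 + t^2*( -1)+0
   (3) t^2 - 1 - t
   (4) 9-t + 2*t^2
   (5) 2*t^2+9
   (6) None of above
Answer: 4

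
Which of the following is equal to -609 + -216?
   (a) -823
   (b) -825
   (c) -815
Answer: b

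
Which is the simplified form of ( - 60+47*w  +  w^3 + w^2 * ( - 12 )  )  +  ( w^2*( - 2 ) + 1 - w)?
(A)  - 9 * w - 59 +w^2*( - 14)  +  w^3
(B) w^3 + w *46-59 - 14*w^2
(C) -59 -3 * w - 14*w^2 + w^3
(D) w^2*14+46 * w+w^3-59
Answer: B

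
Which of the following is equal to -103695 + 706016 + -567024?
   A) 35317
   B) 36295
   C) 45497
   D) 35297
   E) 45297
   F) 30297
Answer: D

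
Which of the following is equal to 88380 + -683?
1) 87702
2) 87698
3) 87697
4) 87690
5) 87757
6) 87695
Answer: 3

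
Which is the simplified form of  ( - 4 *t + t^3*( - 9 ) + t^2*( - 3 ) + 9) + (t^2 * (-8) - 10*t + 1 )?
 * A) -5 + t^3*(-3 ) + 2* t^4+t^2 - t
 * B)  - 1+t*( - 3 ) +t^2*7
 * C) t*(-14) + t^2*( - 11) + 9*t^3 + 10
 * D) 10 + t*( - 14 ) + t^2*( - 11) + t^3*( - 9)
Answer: D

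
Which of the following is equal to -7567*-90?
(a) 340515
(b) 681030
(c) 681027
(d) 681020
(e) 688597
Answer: b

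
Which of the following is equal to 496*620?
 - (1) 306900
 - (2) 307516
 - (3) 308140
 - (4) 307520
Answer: 4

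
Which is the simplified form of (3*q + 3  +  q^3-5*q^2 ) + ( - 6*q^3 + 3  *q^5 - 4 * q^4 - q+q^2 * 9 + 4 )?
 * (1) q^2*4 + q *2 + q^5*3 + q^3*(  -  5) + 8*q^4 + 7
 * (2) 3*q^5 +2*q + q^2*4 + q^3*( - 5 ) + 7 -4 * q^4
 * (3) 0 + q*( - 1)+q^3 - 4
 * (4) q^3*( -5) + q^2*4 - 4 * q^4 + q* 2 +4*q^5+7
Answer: 2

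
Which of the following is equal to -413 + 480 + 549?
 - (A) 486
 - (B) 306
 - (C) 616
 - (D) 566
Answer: C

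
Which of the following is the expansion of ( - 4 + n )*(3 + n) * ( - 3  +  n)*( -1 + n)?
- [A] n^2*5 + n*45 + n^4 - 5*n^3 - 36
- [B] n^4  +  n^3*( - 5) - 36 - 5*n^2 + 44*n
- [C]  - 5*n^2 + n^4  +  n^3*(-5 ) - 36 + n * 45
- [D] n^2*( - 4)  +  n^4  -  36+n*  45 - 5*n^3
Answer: C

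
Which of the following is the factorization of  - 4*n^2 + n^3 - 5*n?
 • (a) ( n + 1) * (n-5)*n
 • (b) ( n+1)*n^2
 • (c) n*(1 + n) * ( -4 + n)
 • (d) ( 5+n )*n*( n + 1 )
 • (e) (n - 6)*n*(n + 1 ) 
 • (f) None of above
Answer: a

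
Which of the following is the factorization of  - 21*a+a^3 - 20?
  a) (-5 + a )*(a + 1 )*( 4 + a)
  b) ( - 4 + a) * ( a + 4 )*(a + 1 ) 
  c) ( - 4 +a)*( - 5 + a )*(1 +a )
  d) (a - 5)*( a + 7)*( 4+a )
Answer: a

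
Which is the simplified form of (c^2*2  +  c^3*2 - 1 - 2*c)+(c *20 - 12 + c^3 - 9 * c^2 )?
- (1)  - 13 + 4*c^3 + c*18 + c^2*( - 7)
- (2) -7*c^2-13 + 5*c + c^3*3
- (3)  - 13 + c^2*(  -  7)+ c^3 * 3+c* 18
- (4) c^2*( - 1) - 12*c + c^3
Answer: 3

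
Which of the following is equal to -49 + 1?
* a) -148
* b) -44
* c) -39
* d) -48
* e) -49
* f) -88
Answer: d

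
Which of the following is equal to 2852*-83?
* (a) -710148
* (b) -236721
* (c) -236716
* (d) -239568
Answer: c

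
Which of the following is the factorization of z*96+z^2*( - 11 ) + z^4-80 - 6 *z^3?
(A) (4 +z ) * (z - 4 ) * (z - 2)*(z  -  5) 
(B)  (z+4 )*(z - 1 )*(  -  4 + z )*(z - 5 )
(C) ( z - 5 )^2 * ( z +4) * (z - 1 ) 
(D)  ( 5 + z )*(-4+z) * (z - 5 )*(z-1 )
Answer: B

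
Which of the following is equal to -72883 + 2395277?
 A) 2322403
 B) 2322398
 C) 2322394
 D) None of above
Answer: C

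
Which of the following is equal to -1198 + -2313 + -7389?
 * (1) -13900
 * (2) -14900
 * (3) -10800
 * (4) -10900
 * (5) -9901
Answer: 4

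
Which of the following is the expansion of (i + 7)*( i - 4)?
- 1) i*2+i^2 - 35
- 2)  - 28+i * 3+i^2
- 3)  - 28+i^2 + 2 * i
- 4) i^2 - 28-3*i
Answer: 2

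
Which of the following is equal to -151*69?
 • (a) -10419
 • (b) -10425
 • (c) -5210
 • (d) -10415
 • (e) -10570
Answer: a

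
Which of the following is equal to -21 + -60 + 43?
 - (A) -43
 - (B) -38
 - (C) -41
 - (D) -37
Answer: B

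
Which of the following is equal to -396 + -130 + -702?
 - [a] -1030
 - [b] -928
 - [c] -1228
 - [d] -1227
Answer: c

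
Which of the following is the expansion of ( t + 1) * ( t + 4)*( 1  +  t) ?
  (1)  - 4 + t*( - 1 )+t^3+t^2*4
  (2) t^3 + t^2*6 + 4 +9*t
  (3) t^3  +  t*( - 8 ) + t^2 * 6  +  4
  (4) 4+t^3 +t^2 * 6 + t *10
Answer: 2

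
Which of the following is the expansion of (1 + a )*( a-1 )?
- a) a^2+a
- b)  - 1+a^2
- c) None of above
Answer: b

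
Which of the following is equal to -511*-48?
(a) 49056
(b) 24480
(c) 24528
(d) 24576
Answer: c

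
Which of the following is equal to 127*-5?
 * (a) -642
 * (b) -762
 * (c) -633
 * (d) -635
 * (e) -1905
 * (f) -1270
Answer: d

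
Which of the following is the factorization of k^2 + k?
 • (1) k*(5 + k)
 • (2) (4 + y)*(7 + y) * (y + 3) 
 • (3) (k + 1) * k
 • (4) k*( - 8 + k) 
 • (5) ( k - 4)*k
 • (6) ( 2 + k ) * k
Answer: 3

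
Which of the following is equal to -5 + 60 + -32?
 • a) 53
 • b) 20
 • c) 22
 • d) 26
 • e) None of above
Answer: e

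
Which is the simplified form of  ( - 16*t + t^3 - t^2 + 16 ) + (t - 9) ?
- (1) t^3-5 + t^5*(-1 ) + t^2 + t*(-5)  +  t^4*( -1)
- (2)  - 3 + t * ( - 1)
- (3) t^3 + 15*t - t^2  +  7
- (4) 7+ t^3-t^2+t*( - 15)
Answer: 4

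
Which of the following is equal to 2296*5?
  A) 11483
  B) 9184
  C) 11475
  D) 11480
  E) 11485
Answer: D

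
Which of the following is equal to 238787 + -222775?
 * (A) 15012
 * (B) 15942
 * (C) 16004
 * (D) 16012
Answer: D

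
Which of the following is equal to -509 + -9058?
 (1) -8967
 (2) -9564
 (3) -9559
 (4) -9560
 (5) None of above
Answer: 5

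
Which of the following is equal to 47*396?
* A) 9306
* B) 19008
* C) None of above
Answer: C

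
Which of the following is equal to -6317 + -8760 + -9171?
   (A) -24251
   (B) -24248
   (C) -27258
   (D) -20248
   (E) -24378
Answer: B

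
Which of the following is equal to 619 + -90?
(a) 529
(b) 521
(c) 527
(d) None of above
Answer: a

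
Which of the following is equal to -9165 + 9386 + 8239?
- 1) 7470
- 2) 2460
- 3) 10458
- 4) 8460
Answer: 4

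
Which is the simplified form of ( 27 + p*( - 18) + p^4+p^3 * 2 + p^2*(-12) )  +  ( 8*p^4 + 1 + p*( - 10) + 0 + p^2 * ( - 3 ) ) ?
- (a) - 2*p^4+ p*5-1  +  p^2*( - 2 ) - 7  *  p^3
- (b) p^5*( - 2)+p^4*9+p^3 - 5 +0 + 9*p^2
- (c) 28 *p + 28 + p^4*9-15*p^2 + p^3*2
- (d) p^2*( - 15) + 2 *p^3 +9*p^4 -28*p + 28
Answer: d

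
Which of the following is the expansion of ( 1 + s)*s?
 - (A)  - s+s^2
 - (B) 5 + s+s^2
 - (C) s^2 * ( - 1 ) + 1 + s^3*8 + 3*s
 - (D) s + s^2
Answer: D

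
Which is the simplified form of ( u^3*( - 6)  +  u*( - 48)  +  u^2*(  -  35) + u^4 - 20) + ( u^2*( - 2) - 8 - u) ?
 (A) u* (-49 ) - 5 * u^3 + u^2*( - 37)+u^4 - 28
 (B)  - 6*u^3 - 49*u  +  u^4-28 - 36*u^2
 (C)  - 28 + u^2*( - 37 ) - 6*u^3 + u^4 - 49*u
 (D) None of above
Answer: C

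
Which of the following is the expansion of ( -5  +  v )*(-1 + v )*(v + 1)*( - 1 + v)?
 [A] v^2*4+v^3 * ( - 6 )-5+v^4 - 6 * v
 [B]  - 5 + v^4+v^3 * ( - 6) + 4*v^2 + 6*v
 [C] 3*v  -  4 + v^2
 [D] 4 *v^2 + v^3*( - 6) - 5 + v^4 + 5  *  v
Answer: B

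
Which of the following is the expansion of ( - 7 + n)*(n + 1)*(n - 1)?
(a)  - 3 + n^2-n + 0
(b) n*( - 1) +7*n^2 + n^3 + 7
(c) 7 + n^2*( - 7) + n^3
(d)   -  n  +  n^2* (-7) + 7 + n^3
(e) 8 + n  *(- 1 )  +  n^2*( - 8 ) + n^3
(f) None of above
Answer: d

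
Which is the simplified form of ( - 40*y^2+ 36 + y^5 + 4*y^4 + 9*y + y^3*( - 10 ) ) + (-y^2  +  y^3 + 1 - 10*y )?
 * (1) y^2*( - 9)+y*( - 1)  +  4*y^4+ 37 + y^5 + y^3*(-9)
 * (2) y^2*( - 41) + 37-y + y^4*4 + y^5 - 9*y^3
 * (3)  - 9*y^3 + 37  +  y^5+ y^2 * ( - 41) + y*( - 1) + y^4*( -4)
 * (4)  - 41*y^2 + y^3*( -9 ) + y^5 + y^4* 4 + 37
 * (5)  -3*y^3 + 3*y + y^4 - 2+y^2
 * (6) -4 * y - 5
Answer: 2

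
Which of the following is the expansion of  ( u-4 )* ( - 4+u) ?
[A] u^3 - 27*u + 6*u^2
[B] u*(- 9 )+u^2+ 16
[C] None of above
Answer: C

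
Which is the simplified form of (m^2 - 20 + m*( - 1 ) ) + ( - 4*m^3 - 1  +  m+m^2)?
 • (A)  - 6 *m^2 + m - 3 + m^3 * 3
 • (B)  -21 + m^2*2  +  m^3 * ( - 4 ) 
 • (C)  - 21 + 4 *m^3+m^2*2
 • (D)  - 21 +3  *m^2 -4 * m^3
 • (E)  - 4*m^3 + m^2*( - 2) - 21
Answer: B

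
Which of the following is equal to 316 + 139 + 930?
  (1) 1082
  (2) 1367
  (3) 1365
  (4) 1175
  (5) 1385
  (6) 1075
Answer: 5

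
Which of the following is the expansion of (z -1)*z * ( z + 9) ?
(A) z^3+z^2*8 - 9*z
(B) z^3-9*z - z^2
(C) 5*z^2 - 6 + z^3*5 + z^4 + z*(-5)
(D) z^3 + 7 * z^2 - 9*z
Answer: A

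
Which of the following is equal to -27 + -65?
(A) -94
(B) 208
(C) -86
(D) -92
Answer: D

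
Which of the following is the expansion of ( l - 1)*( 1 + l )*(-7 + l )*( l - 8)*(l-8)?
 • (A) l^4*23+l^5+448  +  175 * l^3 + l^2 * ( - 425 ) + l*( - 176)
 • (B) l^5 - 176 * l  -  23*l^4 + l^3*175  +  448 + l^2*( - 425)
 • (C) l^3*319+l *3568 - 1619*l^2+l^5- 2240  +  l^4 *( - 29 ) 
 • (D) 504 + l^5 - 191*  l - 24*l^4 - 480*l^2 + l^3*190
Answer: B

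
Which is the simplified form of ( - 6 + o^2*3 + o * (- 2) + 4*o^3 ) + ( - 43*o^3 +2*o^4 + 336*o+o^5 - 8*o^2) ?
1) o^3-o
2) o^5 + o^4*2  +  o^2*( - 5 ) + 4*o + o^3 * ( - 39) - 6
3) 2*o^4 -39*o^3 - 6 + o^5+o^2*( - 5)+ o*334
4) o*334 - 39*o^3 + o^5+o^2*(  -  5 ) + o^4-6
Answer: 3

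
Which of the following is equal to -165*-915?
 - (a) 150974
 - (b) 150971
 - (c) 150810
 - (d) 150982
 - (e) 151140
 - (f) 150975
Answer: f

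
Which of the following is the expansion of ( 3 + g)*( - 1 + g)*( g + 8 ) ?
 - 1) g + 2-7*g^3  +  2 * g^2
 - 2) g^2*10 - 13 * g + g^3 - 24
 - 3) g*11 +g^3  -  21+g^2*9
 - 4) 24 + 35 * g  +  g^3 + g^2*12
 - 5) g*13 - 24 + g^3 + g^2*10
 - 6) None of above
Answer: 5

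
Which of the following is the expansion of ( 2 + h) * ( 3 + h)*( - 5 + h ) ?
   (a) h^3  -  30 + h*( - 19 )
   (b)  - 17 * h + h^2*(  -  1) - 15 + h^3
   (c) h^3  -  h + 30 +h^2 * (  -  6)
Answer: a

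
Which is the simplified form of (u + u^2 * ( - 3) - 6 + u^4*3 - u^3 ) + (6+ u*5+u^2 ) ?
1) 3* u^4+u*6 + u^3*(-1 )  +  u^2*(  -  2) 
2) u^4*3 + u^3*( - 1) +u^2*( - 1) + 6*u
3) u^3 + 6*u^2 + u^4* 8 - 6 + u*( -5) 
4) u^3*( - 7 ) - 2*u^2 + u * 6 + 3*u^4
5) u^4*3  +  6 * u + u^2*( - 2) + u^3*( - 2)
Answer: 1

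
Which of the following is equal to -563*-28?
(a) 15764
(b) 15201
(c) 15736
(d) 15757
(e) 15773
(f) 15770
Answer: a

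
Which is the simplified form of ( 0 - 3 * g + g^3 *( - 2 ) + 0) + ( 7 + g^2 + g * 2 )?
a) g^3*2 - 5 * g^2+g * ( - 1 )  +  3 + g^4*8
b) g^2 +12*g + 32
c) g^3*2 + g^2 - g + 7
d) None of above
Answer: d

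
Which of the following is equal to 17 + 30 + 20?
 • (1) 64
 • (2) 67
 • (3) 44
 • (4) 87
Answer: 2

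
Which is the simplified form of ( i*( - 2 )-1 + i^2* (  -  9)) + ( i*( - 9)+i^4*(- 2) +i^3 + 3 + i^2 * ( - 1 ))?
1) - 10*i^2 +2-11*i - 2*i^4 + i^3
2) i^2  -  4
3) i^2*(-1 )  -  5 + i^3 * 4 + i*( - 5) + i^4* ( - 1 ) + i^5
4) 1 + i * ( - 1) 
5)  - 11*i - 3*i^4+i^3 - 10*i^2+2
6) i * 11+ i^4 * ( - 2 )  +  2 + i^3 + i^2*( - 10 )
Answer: 1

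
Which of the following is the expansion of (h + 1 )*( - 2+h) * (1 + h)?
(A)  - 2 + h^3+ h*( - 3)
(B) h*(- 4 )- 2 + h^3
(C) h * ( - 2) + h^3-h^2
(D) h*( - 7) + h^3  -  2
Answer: A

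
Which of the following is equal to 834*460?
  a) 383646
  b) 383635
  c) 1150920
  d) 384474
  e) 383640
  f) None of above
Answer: e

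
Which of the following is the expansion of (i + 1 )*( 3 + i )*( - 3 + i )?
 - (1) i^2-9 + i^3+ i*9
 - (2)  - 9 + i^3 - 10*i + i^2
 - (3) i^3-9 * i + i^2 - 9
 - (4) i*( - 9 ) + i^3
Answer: 3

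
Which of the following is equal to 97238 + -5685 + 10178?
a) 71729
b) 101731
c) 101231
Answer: b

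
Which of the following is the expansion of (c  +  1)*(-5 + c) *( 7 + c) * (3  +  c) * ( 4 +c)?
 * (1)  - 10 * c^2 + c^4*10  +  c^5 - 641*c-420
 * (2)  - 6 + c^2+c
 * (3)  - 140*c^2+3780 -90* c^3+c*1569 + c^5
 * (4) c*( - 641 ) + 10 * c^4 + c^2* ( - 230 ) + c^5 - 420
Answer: 4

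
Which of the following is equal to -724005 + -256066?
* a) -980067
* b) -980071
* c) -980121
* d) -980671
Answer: b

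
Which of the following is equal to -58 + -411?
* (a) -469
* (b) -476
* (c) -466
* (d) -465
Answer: a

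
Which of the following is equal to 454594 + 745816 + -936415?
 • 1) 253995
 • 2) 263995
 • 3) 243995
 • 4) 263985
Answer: 2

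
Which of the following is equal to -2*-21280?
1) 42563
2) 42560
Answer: 2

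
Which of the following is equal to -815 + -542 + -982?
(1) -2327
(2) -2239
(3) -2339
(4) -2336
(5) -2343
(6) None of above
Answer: 3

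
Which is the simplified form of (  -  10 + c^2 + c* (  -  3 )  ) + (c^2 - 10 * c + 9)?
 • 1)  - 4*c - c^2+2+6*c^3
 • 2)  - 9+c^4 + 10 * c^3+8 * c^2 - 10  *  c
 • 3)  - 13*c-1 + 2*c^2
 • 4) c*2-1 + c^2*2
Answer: 3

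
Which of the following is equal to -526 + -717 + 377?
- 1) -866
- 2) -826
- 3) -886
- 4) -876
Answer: 1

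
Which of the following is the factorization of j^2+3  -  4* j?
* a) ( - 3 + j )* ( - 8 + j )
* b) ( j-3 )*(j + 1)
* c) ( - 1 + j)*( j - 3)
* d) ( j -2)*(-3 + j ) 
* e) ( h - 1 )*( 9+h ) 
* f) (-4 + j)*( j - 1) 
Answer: c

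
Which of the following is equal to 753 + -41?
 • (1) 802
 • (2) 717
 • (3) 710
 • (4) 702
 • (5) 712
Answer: 5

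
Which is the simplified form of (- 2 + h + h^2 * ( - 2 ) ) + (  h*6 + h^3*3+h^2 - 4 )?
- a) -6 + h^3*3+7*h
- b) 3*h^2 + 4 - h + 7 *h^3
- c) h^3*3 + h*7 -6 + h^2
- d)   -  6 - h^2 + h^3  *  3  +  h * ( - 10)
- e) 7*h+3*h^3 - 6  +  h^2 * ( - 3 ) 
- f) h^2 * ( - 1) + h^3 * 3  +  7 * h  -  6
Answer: f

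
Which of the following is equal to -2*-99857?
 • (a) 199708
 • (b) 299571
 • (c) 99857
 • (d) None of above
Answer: d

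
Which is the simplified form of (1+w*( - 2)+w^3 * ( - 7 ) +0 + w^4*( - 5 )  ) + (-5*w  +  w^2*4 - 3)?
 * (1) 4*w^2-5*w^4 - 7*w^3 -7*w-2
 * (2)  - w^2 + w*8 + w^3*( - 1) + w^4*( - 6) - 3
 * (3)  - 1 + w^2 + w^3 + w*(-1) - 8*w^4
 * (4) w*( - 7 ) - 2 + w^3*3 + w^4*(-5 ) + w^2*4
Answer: 1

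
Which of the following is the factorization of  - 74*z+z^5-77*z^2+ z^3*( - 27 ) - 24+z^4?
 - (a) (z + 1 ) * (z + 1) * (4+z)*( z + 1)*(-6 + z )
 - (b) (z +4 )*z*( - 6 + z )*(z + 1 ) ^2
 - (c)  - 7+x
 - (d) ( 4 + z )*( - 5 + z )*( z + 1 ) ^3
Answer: a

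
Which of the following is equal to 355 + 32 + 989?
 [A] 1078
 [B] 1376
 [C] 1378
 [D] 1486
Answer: B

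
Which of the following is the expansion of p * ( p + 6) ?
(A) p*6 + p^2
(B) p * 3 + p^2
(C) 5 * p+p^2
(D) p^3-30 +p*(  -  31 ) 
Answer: A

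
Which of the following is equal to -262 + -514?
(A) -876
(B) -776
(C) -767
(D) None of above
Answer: B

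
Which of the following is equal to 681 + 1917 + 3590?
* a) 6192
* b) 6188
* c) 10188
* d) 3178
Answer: b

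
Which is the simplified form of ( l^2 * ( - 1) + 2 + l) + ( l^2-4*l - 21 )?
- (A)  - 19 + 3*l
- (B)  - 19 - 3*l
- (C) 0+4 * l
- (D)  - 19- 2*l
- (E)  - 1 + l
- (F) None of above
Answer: B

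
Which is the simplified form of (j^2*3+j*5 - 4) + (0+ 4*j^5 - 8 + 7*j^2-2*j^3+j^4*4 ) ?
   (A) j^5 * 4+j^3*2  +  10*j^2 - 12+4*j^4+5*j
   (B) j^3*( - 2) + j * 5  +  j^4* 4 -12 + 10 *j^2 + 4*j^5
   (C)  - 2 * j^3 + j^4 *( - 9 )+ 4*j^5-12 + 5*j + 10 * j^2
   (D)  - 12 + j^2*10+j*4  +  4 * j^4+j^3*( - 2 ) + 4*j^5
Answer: B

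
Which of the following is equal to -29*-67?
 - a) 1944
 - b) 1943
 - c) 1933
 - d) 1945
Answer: b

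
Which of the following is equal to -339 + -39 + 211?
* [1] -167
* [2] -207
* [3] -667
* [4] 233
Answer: 1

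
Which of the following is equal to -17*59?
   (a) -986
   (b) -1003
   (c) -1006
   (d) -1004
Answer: b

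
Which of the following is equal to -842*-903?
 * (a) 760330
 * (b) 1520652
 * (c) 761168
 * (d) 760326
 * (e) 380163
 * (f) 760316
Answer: d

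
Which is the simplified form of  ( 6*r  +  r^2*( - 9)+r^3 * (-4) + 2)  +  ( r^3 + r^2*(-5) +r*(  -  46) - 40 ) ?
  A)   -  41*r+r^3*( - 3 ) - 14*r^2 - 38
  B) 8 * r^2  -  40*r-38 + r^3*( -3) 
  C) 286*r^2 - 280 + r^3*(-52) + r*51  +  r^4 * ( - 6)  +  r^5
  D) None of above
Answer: D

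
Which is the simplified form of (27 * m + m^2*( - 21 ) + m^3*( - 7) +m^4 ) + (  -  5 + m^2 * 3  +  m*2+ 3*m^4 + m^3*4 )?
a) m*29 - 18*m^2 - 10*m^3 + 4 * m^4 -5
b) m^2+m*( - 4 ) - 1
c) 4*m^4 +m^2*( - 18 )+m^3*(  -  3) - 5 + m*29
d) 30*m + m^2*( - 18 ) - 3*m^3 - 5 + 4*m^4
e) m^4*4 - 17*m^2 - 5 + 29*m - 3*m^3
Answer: c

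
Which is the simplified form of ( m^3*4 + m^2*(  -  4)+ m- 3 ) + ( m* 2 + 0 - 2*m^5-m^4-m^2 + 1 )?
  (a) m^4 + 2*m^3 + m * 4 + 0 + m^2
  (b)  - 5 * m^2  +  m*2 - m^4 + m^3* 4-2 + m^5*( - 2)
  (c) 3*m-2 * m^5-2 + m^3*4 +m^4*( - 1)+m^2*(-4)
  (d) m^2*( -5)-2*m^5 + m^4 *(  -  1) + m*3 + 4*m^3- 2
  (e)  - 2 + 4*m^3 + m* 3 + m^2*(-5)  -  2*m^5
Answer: d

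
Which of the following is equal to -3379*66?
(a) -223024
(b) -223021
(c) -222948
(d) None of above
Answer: d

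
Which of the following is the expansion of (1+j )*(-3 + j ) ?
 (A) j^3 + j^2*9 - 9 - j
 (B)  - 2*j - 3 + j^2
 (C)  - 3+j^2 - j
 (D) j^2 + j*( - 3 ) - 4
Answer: B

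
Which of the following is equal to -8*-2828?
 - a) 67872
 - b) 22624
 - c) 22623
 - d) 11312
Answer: b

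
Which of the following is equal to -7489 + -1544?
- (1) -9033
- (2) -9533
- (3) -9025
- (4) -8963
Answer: 1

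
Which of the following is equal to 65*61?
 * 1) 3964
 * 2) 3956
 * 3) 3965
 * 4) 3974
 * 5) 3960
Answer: 3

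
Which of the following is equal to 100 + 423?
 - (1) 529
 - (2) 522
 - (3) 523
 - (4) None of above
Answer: 3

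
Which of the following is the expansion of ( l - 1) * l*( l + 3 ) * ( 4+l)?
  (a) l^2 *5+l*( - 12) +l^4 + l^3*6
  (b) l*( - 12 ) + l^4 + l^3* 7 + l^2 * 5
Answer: a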